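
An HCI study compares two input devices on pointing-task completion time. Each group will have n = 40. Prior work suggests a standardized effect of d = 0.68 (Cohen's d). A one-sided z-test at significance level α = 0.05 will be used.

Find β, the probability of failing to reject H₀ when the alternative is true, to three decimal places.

Noncentrality parameter: δ = d·√(n/2) = 0.68 × √(40/2) = 3.0411
One-sided α = 0.05 → critical value z_{0.05} = 1.645.
Power = Φ(δ − 1.645) = Φ(1.396) = 0.9187.
Type II error: β = 1 − power = 1 − 0.9187 = 0.0813.

β ≈ 0.081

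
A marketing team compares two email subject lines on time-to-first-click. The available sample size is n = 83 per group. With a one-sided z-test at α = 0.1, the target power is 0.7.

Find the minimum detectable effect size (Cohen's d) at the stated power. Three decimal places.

Required noncentrality: δ = z_{0.1} + z_{0.30} = 1.282 + 0.524 = 1.806.
δ = d·√(n/2) ⇒ d = δ/√(n/2) = 1.806/√(83/2) = 0.2803.

d ≈ 0.280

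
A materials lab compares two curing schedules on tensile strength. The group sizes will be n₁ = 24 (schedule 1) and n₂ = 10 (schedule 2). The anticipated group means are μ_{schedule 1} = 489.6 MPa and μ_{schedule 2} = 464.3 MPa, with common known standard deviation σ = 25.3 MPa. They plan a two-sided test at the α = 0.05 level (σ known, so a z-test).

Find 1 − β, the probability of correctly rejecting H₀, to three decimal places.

Power ≈ 0.757

Standardized effect: d = |μ_{schedule 1} − μ_{schedule 2}| / σ = |489.6 − 464.3| / 25.3 = 1.0000
Noncentrality parameter: δ = d / √(1/n₁ + 1/n₂) = 1.0000 / √(1/24 + 1/10) = 2.6568
Critical value for a two-sided test at α = 0.05: z_{α/2} = 1.960.
Power = Φ(δ − 1.960) + Φ(−δ − 1.960) = Φ(0.697) + Φ(-4.617) = 0.7571 + 0.0000 = 0.7571.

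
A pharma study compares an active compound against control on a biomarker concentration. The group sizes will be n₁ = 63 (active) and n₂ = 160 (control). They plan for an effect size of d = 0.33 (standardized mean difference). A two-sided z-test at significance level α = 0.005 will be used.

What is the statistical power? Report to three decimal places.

Noncentrality parameter: δ = d / √(1/n₁ + 1/n₂) = 0.33 / √(1/63 + 1/160) = 2.2187
Critical value for a two-sided test at α = 0.005: z_{α/2} = 2.807.
Power = Φ(δ − 2.807) + Φ(−δ − 2.807) = Φ(-0.588) + Φ(-5.026) = 0.2781 + 0.0000 = 0.2781.

Power ≈ 0.278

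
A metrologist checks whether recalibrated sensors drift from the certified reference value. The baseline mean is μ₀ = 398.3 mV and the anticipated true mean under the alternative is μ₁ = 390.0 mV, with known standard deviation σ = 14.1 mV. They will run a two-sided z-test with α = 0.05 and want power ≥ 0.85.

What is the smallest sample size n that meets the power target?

Standardized effect: d = |μ₁ − μ₀| / σ = |390.0 − 398.3| / 14.1 = 0.5887
Set Φ(δ − 1.960) = 0.85; then δ − 1.960 = Φ⁻¹(0.85) = 1.036, giving δ = 2.996.
(For δ > 0 the lower-tail rejection region contributes negligibly to power, so the one-term inversion is standard.)
δ = d·√n ⇒ n = (δ/d)² = (2.996 / 0.5887)² = 25.91.
Round up to the next whole unit.

n = 26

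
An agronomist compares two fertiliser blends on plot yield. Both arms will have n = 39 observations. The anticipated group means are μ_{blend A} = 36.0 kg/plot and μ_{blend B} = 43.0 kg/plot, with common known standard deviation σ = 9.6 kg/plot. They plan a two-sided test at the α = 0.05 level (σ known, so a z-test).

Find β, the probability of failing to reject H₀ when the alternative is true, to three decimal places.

β ≈ 0.104

Standardized effect: d = |μ_{blend A} − μ_{blend B}| / σ = |36.0 − 43.0| / 9.6 = 0.7292
Noncentrality parameter: δ = d·√(n/2) = 0.7292 × √(39/2) = 3.2199
Critical value for a two-sided test at α = 0.05: z_{α/2} = 1.960.
Power = Φ(δ − 1.960) + Φ(−δ − 1.960) = Φ(1.260) + Φ(-5.180) = 0.8962 + 0.0000 = 0.8962.
Type II error: β = 1 − power = 1 − 0.8962 = 0.1038.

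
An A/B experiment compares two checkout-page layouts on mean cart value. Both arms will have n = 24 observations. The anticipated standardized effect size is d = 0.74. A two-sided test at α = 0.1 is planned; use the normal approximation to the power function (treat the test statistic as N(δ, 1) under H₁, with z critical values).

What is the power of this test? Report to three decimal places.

Noncentrality parameter: δ = d·√(n/2) = 0.74 × √(24/2) = 2.5634
Two-sided α = 0.1 → critical value z_{0.05} = 1.645.
Power = Φ(δ − 1.645) + Φ(−δ − 1.645) = Φ(0.919) + Φ(-4.208) = 0.8208 + 0.0000 = 0.8209.

Power ≈ 0.821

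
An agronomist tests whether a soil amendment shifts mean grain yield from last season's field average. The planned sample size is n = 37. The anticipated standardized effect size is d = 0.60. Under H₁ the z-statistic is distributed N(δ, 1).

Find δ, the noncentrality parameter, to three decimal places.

δ ≈ 3.650

δ = d·√n = 0.60 × √37 = 3.6497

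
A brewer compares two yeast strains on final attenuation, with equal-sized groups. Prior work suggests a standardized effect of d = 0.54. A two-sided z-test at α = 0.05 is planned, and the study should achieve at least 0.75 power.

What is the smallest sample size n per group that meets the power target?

n = 48 per group

For power 0.75 need Φ(δ − z_{0.025}) = 0.75, so δ = z_{0.025} + z_{0.25} = 1.960 + 0.674 = 2.634.
(The Φ(−δ − z_{α/2}) term is vanishingly small for δ > 0 and is dropped in the standard sample-size formula.)
δ = d·√(n/2) ⇒ n = 2(δ/d)² = 2 × (2.634 / 0.54)² = 47.60.
Round up to the next whole unit.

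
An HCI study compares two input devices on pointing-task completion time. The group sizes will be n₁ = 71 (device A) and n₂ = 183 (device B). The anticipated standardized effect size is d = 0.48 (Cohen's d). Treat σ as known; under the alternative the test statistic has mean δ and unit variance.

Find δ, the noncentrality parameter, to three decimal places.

δ ≈ 3.433

δ = d / √(1/n₁ + 1/n₂) = 0.48 / √(1/71 + 1/183) = 3.4330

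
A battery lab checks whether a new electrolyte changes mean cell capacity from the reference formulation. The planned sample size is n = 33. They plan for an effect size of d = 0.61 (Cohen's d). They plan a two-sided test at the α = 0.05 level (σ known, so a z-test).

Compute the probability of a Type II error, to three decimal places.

β ≈ 0.061

Noncentrality parameter: δ = d·√n = 0.61 × √33 = 3.5042
Two-sided α = 0.05 → critical value z_{0.025} = 1.960.
Power = Φ(δ − 1.960) + Φ(−δ − 1.960) = Φ(1.544) + Φ(-5.464) = 0.9387 + 0.0000 = 0.9387.
Type II error: β = 1 − power = 1 − 0.9387 = 0.0613.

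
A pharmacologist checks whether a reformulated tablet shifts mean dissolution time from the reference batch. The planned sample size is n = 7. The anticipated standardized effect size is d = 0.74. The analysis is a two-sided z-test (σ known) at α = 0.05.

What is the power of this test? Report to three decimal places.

Power ≈ 0.499

Noncentrality parameter: δ = d·√n = 0.74 × √7 = 1.9579
Two-sided α = 0.05 → critical value z_{0.025} = 1.960.
Power = Φ(δ − 1.960) + Φ(−δ − 1.960) = Φ(-0.002) + Φ(-3.918) = 0.4992 + 0.0000 = 0.4992.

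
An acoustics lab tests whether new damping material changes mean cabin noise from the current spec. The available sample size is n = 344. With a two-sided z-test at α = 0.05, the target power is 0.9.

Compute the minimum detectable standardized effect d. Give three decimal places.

Need Φ(δ − 1.960) = 0.9, so δ = 1.960 + 1.282 = 3.242.
(Lower-tail contribution to power is negligible for δ > 0.)
δ = d·√n ⇒ d = δ/√n = 3.242/√344 = 0.1748.

d ≈ 0.175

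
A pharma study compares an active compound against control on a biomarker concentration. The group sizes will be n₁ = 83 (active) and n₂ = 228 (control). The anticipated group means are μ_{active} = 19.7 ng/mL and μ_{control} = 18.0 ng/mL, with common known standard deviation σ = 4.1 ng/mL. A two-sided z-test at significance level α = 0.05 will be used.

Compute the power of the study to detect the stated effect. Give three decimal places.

Standardized effect: d = |μ_{active} − μ_{control}| / σ = |19.7 − 18.0| / 4.1 = 0.4146
Noncentrality parameter: δ = d / √(1/n₁ + 1/n₂) = 0.4146 / √(1/83 + 1/228) = 3.2344
Critical value for a two-sided test at α = 0.05: z_{α/2} = 1.960.
Power = Φ(δ − 1.960) + Φ(−δ − 1.960) = Φ(1.274) + Φ(-5.194) = 0.8987 + 0.0000 = 0.8987.

Power ≈ 0.899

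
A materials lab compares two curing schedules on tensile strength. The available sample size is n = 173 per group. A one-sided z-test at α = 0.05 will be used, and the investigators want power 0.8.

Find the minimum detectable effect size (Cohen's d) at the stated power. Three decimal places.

d ≈ 0.267

Required noncentrality: δ = z_{0.05} + z_{0.20} = 1.645 + 0.842 = 2.486.
δ = d·√(n/2) ⇒ d = δ/√(n/2) = 2.486/√(173/2) = 0.2673.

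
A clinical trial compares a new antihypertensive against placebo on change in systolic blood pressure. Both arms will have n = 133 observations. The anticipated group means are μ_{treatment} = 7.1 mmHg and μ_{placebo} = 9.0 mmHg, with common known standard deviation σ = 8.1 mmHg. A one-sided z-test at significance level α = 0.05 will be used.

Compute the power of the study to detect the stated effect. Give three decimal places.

Power ≈ 0.606

Standardized effect: d = |μ_{treatment} − μ_{placebo}| / σ = |7.1 − 9.0| / 8.1 = 0.2346
Noncentrality parameter: δ = d·√(n/2) = 0.2346 × √(133/2) = 1.9128
One-sided α = 0.05 → critical value z_{0.05} = 1.645.
Power = Φ(δ − 1.645) = Φ(0.268) = 0.6056.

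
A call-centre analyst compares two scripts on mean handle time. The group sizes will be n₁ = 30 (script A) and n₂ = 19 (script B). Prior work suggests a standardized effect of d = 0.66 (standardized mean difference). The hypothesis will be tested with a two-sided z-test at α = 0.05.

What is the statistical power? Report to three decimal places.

Power ≈ 0.615

Noncentrality parameter: δ = d / √(1/n₁ + 1/n₂) = 0.66 / √(1/30 + 1/19) = 2.2510
Two-sided α = 0.05 → critical value z_{0.025} = 1.960.
Power = Φ(δ − 1.960) + Φ(−δ − 1.960) = Φ(0.291) + Φ(-4.211) = 0.6145 + 0.0000 = 0.6145.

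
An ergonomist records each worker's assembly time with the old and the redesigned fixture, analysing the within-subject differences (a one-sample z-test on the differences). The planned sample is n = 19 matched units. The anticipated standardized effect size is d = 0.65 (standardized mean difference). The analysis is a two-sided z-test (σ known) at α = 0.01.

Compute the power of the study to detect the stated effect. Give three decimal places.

Noncentrality parameter: δ = d·√n = 0.65 × √19 = 2.8333
Critical value for a two-sided test at α = 0.01: z_{α/2} = 2.576.
Power = Φ(δ − 2.576) + Φ(−δ − 2.576) = Φ(0.257) + Φ(-5.409) = 0.6016 + 0.0000 = 0.6016.

Power ≈ 0.602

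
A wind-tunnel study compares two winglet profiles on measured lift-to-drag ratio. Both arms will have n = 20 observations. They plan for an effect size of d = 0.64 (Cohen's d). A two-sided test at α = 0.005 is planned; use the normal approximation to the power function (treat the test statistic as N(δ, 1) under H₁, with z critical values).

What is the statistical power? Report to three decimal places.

Noncentrality parameter: λ = d·√(n/2) = 0.64 × √(20/2) = 2.0239
Critical value for a two-sided test at α = 0.005: z_{α/2} = 2.807.
Power = Φ(λ − 2.807) + Φ(−λ − 2.807) = Φ(-0.783) + Φ(-4.831) = 0.2168 + 0.0000 = 0.2168.

Power ≈ 0.217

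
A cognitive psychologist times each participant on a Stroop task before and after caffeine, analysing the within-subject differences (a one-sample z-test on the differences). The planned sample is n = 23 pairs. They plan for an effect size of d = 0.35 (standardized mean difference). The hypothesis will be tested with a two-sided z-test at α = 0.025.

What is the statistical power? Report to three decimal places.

Noncentrality parameter: δ = d·√n = 0.35 × √23 = 1.6785
Two-sided α = 0.025 → critical value z_{0.0125} = 2.241.
Power = Φ(δ − 2.241) + Φ(−δ − 2.241) = Φ(-0.563) + Φ(-3.920) = 0.2868 + 0.0000 = 0.2868.

Power ≈ 0.287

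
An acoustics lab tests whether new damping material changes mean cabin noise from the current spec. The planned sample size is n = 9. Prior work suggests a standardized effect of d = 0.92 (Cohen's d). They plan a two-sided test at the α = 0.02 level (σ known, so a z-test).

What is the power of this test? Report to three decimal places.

Noncentrality parameter: δ = d·√n = 0.92 × √9 = 2.7600
Critical value for a two-sided test at α = 0.02: z_{α/2} = 2.326.
Power = Φ(δ − 2.326) + Φ(−δ − 2.326) = Φ(0.434) + Φ(-5.086) = 0.6677 + 0.0000 = 0.6677.

Power ≈ 0.668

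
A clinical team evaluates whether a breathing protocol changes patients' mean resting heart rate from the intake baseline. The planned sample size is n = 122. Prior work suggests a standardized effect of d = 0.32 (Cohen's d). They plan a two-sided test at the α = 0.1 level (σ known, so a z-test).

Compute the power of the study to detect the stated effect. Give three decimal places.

Power ≈ 0.971

Noncentrality parameter: δ = d·√n = 0.32 × √122 = 3.5345
Two-sided α = 0.1 → critical value z_{0.05} = 1.645.
Power = Φ(δ − 1.645) + Φ(−δ − 1.645) = Φ(1.890) + Φ(-5.179) = 0.9706 + 0.0000 = 0.9706.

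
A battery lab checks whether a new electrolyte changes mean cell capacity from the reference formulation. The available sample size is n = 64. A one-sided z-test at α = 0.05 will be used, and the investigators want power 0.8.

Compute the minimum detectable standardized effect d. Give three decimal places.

Need Φ(δ − 1.645) = 0.8, so δ = 1.645 + 0.842 = 2.486.
δ = d·√n ⇒ d = δ/√n = 2.486/√64 = 0.3108.

d ≈ 0.311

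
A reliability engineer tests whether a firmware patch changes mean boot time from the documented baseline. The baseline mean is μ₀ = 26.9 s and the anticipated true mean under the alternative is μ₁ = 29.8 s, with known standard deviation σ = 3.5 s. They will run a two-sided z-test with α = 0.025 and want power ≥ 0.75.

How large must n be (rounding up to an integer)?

n = 13

Standardized effect: d = |μ₁ − μ₀| / σ = |29.8 − 26.9| / 3.5 = 0.8286
For power 0.75 need Φ(δ − z_{0.0125}) = 0.75, so δ = z_{0.0125} + z_{0.25} = 2.241 + 0.674 = 2.916.
(The Φ(−δ − z_{α/2}) term is vanishingly small for δ > 0 and is dropped in the standard sample-size formula.)
δ = d·√n ⇒ n = (δ/d)² = (2.916 / 0.8286)² = 12.38.
Rounding up, n = 13.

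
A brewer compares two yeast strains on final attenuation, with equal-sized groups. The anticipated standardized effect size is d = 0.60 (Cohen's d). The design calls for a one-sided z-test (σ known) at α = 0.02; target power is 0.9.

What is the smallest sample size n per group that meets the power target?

n = 62 per group

For power 0.9 need Φ(δ − z_{0.02}) = 0.9, so δ = z_{0.02} + z_{0.10} = 2.054 + 1.282 = 3.335.
δ = d·√(n/2) ⇒ n = 2(δ/d)² = 2 × (3.335 / 0.60)² = 61.80.
Round up to the next whole unit.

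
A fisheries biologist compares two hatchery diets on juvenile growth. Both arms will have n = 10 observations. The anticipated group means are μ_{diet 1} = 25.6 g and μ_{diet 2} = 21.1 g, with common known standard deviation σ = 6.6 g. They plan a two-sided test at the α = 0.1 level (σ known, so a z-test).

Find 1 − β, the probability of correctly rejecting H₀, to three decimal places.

Power ≈ 0.453

Standardized effect: d = |μ_{diet 1} − μ_{diet 2}| / σ = |25.6 − 21.1| / 6.6 = 0.6818
Noncentrality parameter: δ = d·√(n/2) = 0.6818 × √(10/2) = 1.5246
Two-sided α = 0.1 → critical value z_{0.05} = 1.645.
Power = Φ(δ − 1.645) + Φ(−δ − 1.645) = Φ(-0.120) + Φ(-3.169) = 0.4521 + 0.0008 = 0.4529.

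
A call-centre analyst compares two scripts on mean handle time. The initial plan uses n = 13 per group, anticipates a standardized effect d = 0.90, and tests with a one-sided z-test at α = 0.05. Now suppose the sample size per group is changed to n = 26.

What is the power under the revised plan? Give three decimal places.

Power ≈ 0.945

With n = 26 per group: δ = d·√(n/2) = 0.90 × √(26/2) = 3.2450. Critical value z_{0.05} = 1.645.
Revised power = P(Z > 1.645 − δ) = Φ(1.600) = 0.9452.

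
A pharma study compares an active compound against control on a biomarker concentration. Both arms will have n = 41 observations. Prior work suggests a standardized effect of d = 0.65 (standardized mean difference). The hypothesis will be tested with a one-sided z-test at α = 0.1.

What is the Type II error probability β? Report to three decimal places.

β ≈ 0.048

Noncentrality parameter: λ = d·√(n/2) = 0.65 × √(41/2) = 2.9430
Critical value for a one-sided test at α = 0.1: z_α = 1.282.
Power = Φ(λ − 1.282) = Φ(1.661) = 0.9517.
Type II error: β = 1 − power = 1 − 0.9517 = 0.0483.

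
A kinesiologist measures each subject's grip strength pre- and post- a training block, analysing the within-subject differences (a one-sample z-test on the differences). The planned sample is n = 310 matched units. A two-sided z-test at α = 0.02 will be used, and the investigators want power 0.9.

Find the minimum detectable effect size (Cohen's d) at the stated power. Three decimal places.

Required noncentrality: δ = z_{0.01} + z_{0.10} = 2.326 + 1.282 = 3.608.
(Lower-tail contribution to power is negligible for δ > 0.)
δ = d·√n ⇒ d = δ/√n = 3.608/√310 = 0.2049.

d ≈ 0.205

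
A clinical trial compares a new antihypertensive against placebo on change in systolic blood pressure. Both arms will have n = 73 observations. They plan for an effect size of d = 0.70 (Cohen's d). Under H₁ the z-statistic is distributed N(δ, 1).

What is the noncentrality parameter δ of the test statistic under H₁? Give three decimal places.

δ ≈ 4.229

δ = d·√(n/2) = 0.70 × √(73/2) = 4.2291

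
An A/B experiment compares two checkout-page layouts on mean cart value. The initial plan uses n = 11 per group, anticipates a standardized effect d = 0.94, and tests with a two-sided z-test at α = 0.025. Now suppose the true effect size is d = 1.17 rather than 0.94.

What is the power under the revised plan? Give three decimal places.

Power ≈ 0.692

With d = 1.17: δ = d·√(n/2) = 1.17 × √(11/2) = 2.7439. Critical value z_{0.0125} = 2.241.
Revised power = Φ(δ − 2.241) + Φ(−δ − 2.241) = Φ(0.502) + Φ(-4.985) = 0.6923 + 0.0000 = 0.6923.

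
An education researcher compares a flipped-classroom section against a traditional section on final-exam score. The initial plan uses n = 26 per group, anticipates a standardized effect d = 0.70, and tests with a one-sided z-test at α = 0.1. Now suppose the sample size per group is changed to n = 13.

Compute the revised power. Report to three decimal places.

Power ≈ 0.693

With n = 13 per group: δ = d·√(n/2) = 0.70 × √(13/2) = 1.7847. Critical value z_{0.1} = 1.282.
Revised power = P(Z > 1.282 − δ) = Φ(0.503) = 0.6926.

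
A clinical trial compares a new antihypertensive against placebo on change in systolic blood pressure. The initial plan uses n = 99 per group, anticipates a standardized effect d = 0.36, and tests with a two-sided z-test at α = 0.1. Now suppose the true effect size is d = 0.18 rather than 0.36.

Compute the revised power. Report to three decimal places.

With d = 0.18: δ = d·√(n/2) = 0.18 × √(99/2) = 1.2664. Critical value z_{0.05} = 1.645.
Revised power = Φ(δ − 1.645) + Φ(−δ − 1.645) = Φ(-0.378) + Φ(-2.911) = 0.3526 + 0.0018 = 0.3544.

Power ≈ 0.354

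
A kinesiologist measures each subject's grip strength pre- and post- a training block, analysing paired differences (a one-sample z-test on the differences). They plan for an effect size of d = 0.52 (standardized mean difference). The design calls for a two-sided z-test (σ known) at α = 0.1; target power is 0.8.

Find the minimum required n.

n = 23

Set Φ(δ − 1.645) = 0.8; then δ − 1.645 = Φ⁻¹(0.8) = 0.842, giving δ = 2.486.
(Ignoring the negligible lower-tail rejection probability gives the usual closed-form inversion.)
δ = d·√n ⇒ n = (δ/d)² = (2.486 / 0.52)² = 22.86.
Round up to the next whole unit.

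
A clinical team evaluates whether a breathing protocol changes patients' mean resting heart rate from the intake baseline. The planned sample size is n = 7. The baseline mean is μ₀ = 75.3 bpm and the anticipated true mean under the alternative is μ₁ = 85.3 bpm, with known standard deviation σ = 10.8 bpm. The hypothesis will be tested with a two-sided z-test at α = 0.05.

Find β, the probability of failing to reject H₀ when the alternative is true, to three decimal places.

Standardized effect: d = |μ₁ − μ₀| / σ = |85.3 − 75.3| / 10.8 = 0.9259
Noncentrality parameter: λ = d·√n = 0.9259 × √7 = 2.4498
Critical value for a two-sided test at α = 0.05: z_{α/2} = 1.960.
Power = Φ(λ − 1.960) + Φ(−λ − 1.960) = Φ(0.490) + Φ(-4.410) = 0.6879 + 0.0000 = 0.6879.
Type II error: β = 1 − power = 1 − 0.6879 = 0.3121.

β ≈ 0.312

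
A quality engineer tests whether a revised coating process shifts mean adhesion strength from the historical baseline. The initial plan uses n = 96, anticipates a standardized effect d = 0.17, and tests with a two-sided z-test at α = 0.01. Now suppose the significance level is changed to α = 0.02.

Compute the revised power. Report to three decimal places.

Power ≈ 0.254

δ = d·√n = 0.17 × √96 = 1.6657 (unchanged). New critical value: z_{0.01} = 2.326.
Revised power = Φ(δ − 2.326) + Φ(−δ − 2.326) = Φ(-0.661) + Φ(-3.992) = 0.2544 + 0.0000 = 0.2544.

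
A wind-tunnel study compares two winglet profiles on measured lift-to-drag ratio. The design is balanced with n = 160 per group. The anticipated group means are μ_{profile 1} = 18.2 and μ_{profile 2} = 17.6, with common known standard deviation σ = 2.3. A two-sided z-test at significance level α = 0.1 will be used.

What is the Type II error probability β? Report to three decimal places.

β ≈ 0.246

Standardized effect: d = |μ_{profile 1} − μ_{profile 2}| / σ = |18.2 − 17.6| / 2.3 = 0.2609
Noncentrality parameter: δ = d·√(n/2) = 0.2609 × √(160/2) = 2.3333
Two-sided α = 0.1 → critical value z_{0.05} = 1.645.
Power = Φ(δ − 1.645) + Φ(−δ − 1.645) = Φ(0.688) + Φ(-3.978) = 0.7544 + 0.0000 = 0.7544.
Type II error: β = 1 − power = 1 − 0.7544 = 0.2456.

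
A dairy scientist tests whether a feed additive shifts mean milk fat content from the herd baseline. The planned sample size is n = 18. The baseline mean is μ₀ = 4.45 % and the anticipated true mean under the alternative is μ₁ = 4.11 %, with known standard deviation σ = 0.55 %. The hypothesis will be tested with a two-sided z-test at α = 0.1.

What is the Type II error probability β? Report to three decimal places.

Standardized effect: d = |μ₁ − μ₀| / σ = |4.11 − 4.45| / 0.55 = 0.6182
Noncentrality parameter: λ = d·√n = 0.6182 × √18 = 2.6227
Two-sided α = 0.1 → critical value z_{0.05} = 1.645.
Power = Φ(λ − 1.645) + Φ(−λ − 1.645) = Φ(0.978) + Φ(-4.268) = 0.8359 + 0.0000 = 0.8359.
Type II error: β = 1 − power = 1 − 0.8359 = 0.1641.

β ≈ 0.164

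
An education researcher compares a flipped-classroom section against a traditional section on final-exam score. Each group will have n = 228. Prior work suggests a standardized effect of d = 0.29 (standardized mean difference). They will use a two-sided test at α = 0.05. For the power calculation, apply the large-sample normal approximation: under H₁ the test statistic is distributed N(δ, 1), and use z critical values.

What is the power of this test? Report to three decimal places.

Power ≈ 0.872

Noncentrality parameter: δ = d·√(n/2) = 0.29 × √(228/2) = 3.0964
Critical value for a two-sided test at α = 0.05: z_{α/2} = 1.960.
Power = Φ(δ − 1.960) + Φ(−δ − 1.960) = Φ(1.136) + Φ(-5.056) = 0.8721 + 0.0000 = 0.8721.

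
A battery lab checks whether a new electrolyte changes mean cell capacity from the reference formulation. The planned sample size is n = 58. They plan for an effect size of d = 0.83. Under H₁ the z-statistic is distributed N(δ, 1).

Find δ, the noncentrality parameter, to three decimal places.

The noncentrality parameter scales effect size by the design's sample-size factor: δ = d·√n = 0.83 × √58 = 6.3211

δ ≈ 6.321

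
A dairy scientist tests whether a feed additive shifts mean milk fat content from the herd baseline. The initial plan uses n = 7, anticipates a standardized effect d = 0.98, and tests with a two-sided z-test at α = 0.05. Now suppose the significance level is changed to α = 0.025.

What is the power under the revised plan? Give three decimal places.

δ = d·√n = 0.98 × √7 = 2.5928 (unchanged). New critical value: z_{0.0125} = 2.241.
Revised power = Φ(δ − 2.241) + Φ(−δ − 2.241) = Φ(0.351) + Φ(-4.834) = 0.6374 + 0.0000 = 0.6374.

Power ≈ 0.637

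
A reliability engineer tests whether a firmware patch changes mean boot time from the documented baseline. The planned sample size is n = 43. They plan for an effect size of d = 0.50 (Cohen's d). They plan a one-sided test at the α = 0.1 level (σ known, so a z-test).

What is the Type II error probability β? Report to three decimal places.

Noncentrality parameter: δ = d·√n = 0.50 × √43 = 3.2787
Critical value for a one-sided test at α = 0.1: z_α = 1.282.
Power = Φ(δ − 1.282) = Φ(1.997) = 0.9771.
Type II error: β = 1 − power = 1 − 0.9771 = 0.0229.

β ≈ 0.023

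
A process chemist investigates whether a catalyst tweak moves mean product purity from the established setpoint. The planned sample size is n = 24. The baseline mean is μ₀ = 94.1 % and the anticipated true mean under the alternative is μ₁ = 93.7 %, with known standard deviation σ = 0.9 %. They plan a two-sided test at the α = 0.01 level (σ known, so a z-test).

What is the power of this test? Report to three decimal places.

Power ≈ 0.345

Standardized effect: d = |μ₁ − μ₀| / σ = |93.7 − 94.1| / 0.9 = 0.4444
Noncentrality parameter: δ = d·√n = 0.4444 × √24 = 2.1773
Two-sided α = 0.01 → critical value z_{0.005} = 2.576.
Power = Φ(δ − 2.576) + Φ(−δ − 2.576) = Φ(-0.399) + Φ(-4.753) = 0.3451 + 0.0000 = 0.3451.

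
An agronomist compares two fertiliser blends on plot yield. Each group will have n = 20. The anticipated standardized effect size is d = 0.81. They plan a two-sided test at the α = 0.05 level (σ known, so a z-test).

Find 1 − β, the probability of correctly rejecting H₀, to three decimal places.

Power ≈ 0.726

Noncentrality parameter: δ = d·√(n/2) = 0.81 × √(20/2) = 2.5614
Critical value for a two-sided test at α = 0.05: z_{α/2} = 1.960.
Power = Φ(δ − 1.960) + Φ(−δ − 1.960) = Φ(0.601) + Φ(-4.521) = 0.7262 + 0.0000 = 0.7262.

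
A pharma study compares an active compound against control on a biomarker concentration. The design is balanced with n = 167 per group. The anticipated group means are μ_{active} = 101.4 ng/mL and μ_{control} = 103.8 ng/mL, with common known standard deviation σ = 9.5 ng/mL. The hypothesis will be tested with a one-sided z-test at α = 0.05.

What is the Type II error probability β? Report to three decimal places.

β ≈ 0.253

Standardized effect: d = |μ_{active} − μ_{control}| / σ = |101.4 − 103.8| / 9.5 = 0.2526
Noncentrality parameter: δ = d·√(n/2) = 0.2526 × √(167/2) = 2.3085
One-sided α = 0.05 → critical value z_{0.05} = 1.645.
Power = P(Z > 1.645 − δ) = Φ(0.664) = 0.7465.
Type II error: β = 1 − power = 1 − 0.7465 = 0.2535.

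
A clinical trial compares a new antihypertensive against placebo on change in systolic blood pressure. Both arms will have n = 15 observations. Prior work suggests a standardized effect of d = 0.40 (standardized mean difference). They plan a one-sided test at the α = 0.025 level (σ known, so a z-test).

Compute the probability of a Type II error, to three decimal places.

Noncentrality parameter: δ = d·√(n/2) = 0.40 × √(15/2) = 1.0954
Critical value for a one-sided test at α = 0.025: z_α = 1.960.
Power = Φ(δ − 1.960) = Φ(-0.865) = 0.1937.
Type II error: β = 1 − power = 1 − 0.1937 = 0.8063.

β ≈ 0.806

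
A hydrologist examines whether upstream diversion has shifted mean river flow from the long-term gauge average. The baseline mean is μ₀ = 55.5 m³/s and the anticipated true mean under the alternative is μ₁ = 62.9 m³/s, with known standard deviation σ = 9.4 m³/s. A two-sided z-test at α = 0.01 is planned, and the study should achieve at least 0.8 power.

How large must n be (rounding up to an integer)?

Standardized effect: d = |μ₁ − μ₀| / σ = |62.9 − 55.5| / 9.4 = 0.7872
For power 0.8 need Φ(δ − z_{0.005}) = 0.8, so δ = z_{0.005} + z_{0.20} = 2.576 + 0.842 = 3.417.
(The Φ(−δ − z_{α/2}) term is vanishingly small for δ > 0 and is dropped in the standard sample-size formula.)
δ = d·√n ⇒ n = (δ/d)² = (3.417 / 0.7872)² = 18.85.
Round up to the next whole unit.

n = 19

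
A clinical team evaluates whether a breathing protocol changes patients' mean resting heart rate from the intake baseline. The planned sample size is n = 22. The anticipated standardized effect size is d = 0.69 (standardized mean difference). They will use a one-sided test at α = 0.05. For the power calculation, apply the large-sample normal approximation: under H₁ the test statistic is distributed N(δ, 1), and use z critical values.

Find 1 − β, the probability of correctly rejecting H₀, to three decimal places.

Noncentrality parameter: δ = d·√n = 0.69 × √22 = 3.2364
Critical value for a one-sided test at α = 0.05: z_α = 1.645.
Power = Φ(δ − 1.645) = Φ(1.592) = 0.9443.

Power ≈ 0.944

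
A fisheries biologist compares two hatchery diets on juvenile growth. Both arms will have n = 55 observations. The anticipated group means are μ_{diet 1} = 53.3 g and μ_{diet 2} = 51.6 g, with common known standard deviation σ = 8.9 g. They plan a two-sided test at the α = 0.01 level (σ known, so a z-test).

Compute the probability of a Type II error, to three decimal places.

Standardized effect: d = |μ_{diet 1} − μ_{diet 2}| / σ = |53.3 − 51.6| / 8.9 = 0.1910
Noncentrality parameter: δ = d·√(n/2) = 0.1910 × √(55/2) = 1.0017
Critical value for a two-sided test at α = 0.01: z_{α/2} = 2.576.
Power = Φ(δ − 2.576) + Φ(−δ − 2.576) = Φ(-1.574) + Φ(-3.578) = 0.0577 + 0.0002 = 0.0579.
Type II error: β = 1 − power = 1 − 0.0579 = 0.9421.

β ≈ 0.942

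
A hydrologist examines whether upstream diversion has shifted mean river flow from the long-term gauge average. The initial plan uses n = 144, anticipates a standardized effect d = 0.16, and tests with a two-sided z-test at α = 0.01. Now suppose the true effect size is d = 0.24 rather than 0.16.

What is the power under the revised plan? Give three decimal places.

Power ≈ 0.620

With d = 0.24: δ = d·√n = 0.24 × √144 = 2.8800. Critical value z_{0.005} = 2.576.
Revised power = Φ(δ − 2.576) + Φ(−δ − 2.576) = Φ(0.304) + Φ(-5.456) = 0.6195 + 0.0000 = 0.6195.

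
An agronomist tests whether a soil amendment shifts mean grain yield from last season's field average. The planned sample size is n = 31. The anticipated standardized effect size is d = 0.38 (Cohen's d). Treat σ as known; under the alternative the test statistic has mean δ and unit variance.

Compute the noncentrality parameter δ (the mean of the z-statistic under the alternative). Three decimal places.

The noncentrality parameter scales effect size by the design's sample-size factor: δ = d·√n = 0.38 × √31 = 2.1158

δ ≈ 2.116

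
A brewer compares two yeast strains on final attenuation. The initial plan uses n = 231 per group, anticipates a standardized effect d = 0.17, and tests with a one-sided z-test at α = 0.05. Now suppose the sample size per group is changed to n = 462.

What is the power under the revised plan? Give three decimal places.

With n = 462 per group: δ = d·√(n/2) = 0.17 × √(462/2) = 2.5838. Critical value z_{0.05} = 1.645.
Revised power = Φ(δ − 1.645) = Φ(0.939) = 0.8261.

Power ≈ 0.826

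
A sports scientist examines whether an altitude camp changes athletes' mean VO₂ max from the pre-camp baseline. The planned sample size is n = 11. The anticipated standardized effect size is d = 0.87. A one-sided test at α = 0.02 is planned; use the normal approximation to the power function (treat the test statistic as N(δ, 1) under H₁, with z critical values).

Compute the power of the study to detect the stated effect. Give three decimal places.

Noncentrality parameter: δ = d·√n = 0.87 × √11 = 2.8855
One-sided α = 0.02 → critical value z_{0.02} = 2.054.
Power = P(Z > 2.054 − δ) = Φ(0.832) = 0.7972.

Power ≈ 0.797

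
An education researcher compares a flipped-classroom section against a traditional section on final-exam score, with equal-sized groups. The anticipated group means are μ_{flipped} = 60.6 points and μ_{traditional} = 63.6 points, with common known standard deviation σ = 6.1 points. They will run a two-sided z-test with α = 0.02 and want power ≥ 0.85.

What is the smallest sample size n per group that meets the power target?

n = 94 per group

Standardized effect: d = |μ_{flipped} − μ_{traditional}| / σ = |60.6 − 63.6| / 6.1 = 0.4918
For power 0.85 need Φ(δ − z_{0.01}) = 0.85, so δ = z_{0.01} + z_{0.15} = 2.326 + 1.036 = 3.363.
(For δ > 0 the lower-tail rejection region contributes negligibly to power, so the one-term inversion is standard.)
δ = d·√(n/2) ⇒ n = 2(δ/d)² = 2 × (3.363 / 0.4918)² = 93.51.
Rounding up, n = 94 per group.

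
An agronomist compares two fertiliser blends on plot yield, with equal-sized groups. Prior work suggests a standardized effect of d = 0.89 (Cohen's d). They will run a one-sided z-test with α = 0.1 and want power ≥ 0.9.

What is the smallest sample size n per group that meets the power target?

n = 17 per group

Set Φ(δ − 1.282) = 0.9; then δ − 1.282 = Φ⁻¹(0.9) = 1.282, giving δ = 2.563.
δ = d·√(n/2) ⇒ n = 2(δ/d)² = 2 × (2.563 / 0.89)² = 16.59.
Round up to the next whole unit.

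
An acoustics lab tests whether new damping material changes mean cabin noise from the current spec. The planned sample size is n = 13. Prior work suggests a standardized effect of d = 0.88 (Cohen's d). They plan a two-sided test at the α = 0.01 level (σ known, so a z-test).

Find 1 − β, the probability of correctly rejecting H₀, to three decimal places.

Power ≈ 0.725

Noncentrality parameter: δ = d·√n = 0.88 × √13 = 3.1729
Critical value for a two-sided test at α = 0.01: z_{α/2} = 2.576.
Power = Φ(δ − 2.576) + Φ(−δ − 2.576) = Φ(0.597) + Φ(-5.749) = 0.7248 + 0.0000 = 0.7248.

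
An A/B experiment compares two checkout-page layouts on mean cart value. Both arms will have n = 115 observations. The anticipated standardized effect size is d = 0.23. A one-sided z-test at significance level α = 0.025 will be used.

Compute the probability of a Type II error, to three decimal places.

Noncentrality parameter: δ = d·√(n/2) = 0.23 × √(115/2) = 1.7441
One-sided α = 0.025 → critical value z_{0.025} = 1.960.
Power = P(Z > 1.960 − δ) = Φ(-0.216) = 0.4145.
Type II error: β = 1 − power = 1 − 0.4145 = 0.5855.

β ≈ 0.585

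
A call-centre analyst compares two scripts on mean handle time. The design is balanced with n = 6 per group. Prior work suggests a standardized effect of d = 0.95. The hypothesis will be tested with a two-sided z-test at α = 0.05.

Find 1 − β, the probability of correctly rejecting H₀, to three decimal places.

Power ≈ 0.377

Noncentrality parameter: δ = d·√(n/2) = 0.95 × √(6/2) = 1.6454
Critical value for a two-sided test at α = 0.05: z_{α/2} = 1.960.
Power = Φ(δ − 1.960) + Φ(−δ − 1.960) = Φ(-0.315) + Φ(-3.605) = 0.3766 + 0.0002 = 0.3767.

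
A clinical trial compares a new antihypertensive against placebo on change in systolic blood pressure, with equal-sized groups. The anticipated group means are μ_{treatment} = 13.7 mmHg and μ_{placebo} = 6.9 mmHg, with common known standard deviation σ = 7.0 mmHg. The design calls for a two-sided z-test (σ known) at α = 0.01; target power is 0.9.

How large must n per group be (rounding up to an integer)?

n = 32 per group

Standardized effect: d = |μ_{treatment} − μ_{placebo}| / σ = |13.7 − 6.9| / 7.0 = 0.9714
For power 0.9 need Φ(δ − z_{0.005}) = 0.9, so δ = z_{0.005} + z_{0.10} = 2.576 + 1.282 = 3.857.
(For δ > 0 the lower-tail rejection region contributes negligibly to power, so the one-term inversion is standard.)
δ = d·√(n/2) ⇒ n = 2(δ/d)² = 2 × (3.857 / 0.9714)² = 31.54.
Rounding up, n = 32 per group.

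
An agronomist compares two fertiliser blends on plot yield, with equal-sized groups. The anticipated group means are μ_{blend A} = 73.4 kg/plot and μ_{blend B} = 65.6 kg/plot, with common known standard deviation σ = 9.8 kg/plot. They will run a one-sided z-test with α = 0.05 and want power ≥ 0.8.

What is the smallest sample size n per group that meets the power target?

n = 20 per group

Standardized effect: d = |μ_{blend A} − μ_{blend B}| / σ = |73.4 − 65.6| / 9.8 = 0.7959
For power 0.8 need Φ(δ − z_{0.05}) = 0.8, so δ = z_{0.05} + z_{0.20} = 1.645 + 0.842 = 2.486.
δ = d·√(n/2) ⇒ n = 2(δ/d)² = 2 × (2.486 / 0.7959)² = 19.52.
Round up to the next whole unit.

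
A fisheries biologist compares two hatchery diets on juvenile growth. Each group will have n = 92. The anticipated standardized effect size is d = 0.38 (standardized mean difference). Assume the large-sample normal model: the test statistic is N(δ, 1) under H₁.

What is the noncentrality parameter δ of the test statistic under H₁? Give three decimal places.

δ ≈ 2.577

δ = d·√(n/2) = 0.38 × √(92/2) = 2.5773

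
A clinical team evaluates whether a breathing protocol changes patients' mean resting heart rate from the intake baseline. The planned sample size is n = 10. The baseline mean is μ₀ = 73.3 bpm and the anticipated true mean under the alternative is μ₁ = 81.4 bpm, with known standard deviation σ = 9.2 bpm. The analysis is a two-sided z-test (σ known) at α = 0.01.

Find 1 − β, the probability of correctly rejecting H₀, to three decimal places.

Standardized effect: d = |μ₁ − μ₀| / σ = |81.4 − 73.3| / 9.2 = 0.8804
Noncentrality parameter: δ = d·√n = 0.8804 × √10 = 2.7842
Two-sided α = 0.01 → critical value z_{0.005} = 2.576.
Power = Φ(δ − 2.576) + Φ(−δ − 2.576) = Φ(0.208) + Φ(-5.360) = 0.5825 + 0.0000 = 0.5825.

Power ≈ 0.583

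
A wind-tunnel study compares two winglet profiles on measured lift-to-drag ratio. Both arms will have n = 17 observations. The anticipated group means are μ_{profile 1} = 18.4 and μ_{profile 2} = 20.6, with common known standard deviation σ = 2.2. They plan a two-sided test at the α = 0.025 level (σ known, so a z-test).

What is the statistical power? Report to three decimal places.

Power ≈ 0.750

Standardized effect: d = |μ_{profile 1} − μ_{profile 2}| / σ = |18.4 − 20.6| / 2.2 = 1.0000
Noncentrality parameter: δ = d·√(n/2) = 1.0000 × √(17/2) = 2.9155
Two-sided α = 0.025 → critical value z_{0.0125} = 2.241.
Power = Φ(δ − 2.241) + Φ(−δ − 2.241) = Φ(0.674) + Φ(-5.157) = 0.7499 + 0.0000 = 0.7499.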